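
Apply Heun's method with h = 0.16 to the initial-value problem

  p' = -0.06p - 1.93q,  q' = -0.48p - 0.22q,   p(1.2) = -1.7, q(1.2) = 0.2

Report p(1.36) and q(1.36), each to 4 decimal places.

-1.7643, 0.3231

Heun on (p,q): k1 = f(s_n, state_n); k2 = f(s_n + h, state_n + h·k1); state_{n+1} = state_n + (h/2)·(k1 + k2).
1.200000: (-1.700000, 0.200000)
  k1 = (-0.284000, 0.772000)
  predictor → (-1.745440, 0.323520)
  k2 = (-0.519667, 0.766637)
  → (-1.764293, 0.323091)
(p(1.36), q(1.36)) ≈ (-1.7643, 0.3231)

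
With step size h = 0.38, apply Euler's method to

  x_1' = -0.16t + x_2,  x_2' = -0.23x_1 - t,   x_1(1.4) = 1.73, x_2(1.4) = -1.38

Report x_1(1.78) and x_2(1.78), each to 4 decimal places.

Euler on (x_1,x_2): x_1_{n+1} = x_1_n + h·x_1', x_2_{n+1} = x_2_n + h·x_2'.
1.400000: (1.730000, -1.380000); f=(-1.604000, -1.797900) → (1.120480, -2.063202)
(x_1(1.78), x_2(1.78)) ≈ (1.1205, -2.0632)

1.1205, -2.0632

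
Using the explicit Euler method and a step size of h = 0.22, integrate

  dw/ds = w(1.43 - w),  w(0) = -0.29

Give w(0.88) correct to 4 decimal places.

Euler: w_{n+1} = w_n + h·f(s_n, w_n).
s=0.000000, w=-0.290000: f=-0.498800 → w ← -0.290000 + 0.22·(-0.498800) = -0.399736
s=0.220000, w=-0.399736: f=-0.731411 → w ← -0.399736 + 0.22·(-0.731411) = -0.560646
s=0.440000, w=-0.560646: f=-1.116049 → w ← -0.560646 + 0.22·(-1.116049) = -0.806177
s=0.660000, w=-0.806177: f=-1.802755 → w ← -0.806177 + 0.22·(-1.802755) = -1.202783
w(0.88) ≈ -1.2028

-1.2028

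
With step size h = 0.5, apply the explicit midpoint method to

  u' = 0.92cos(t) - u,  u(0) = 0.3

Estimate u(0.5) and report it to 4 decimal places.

0.5182

Midpoint: k1 = f(t_n, u_n); k2 = f(t_n + h/2, u_n + (h/2)·k1); u_{n+1} = u_n + h·k2.
t=0.000000, u=0.300000:
  k1 = f(0.000000, 0.300000) = 0.620000
  k2 = f(0.250000, 0.455000) = 0.436399
  u ← 0.300000 + 0.5·0.436399 = 0.518200
u(0.5) ≈ 0.5182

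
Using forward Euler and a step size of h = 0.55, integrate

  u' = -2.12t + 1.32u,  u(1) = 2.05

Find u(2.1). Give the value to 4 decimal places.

Euler: u_{n+1} = u_n + h·f(t_n, u_n).
t=1.000000, u=2.050000: f=0.586000 → u ← 2.050000 + 0.55·0.586000 = 2.372300
t=1.550000, u=2.372300: f=-0.154564 → u ← 2.372300 + 0.55·(-0.154564) = 2.287290
u(2.1) ≈ 2.2873

2.2873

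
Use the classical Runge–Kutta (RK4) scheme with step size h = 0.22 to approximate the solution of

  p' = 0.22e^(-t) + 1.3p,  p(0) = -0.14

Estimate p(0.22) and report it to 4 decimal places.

RK4: k1 = f(t_n, p_n); k2 = f(t_n + h/2, p_n + (h/2)·k1); k3 = f(t_n + h/2, p_n + (h/2)·k2); k4 = f(t_n + h, p_n + h·k3); p_{n+1} = p_n + (h/6)·(k1 + 2k2 + 2k3 + k4).
t=0.000000, p=-0.140000:
  k1 = f(0.000000, -0.140000) = 0.038000
  k2 = f(0.110000, -0.135820) = 0.020518
  k3 = f(0.110000, -0.137743) = 0.018018
  k4 = f(0.220000, -0.136036) = -0.000293
  p ← -0.140000 + (0.22/6)·(k1 + 2k2 + 2k3 + k4) = -0.135792
p(0.22) ≈ -0.1358

-0.1358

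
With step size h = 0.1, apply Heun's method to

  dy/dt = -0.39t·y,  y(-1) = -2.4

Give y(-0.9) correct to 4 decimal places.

Heun: k1 = f(t_n, y_n); k2 = f(t_n + h, y_n + h·k1); y_{n+1} = y_n + (h/2)·(k1 + k2).
t=-1.000000, y=-2.400000:
  k1 = f(-1.000000, -2.400000) = -0.936000
  k2 = f(-0.900000, -2.493600) = -0.875254
  y ← -2.400000 + (0.1/2)·(-0.936000 + (-0.875254)) = -2.490563
y(-0.9) ≈ -2.4906

-2.4906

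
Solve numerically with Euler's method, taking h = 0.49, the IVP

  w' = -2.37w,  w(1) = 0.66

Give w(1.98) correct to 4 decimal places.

Euler: w_{n+1} = w_n + h·f(t_n, w_n).
t=1.000000, w=0.660000: f=-1.564200 → w ← 0.660000 + 0.49·(-1.564200) = -0.106458
t=1.490000, w=-0.106458: f=0.252305 → w ← -0.106458 + 0.49·0.252305 = 0.017172
w(1.98) ≈ 0.0172

0.0172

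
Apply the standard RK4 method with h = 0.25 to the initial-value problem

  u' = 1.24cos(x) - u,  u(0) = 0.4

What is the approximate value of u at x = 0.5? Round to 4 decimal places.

RK4: k1 = f(x_n, u_n); k2 = f(x_n + h/2, u_n + (h/2)·k1); k3 = f(x_n + h/2, u_n + (h/2)·k2); k4 = f(x_n + h, u_n + h·k3); u_{n+1} = u_n + (h/6)·(k1 + 2k2 + 2k3 + k4).
x=0.000000, u=0.400000:
  k1 = f(0.000000, 0.400000) = 0.840000
  k2 = f(0.125000, 0.505000) = 0.725325
  k3 = f(0.125000, 0.490666) = 0.739659
  k4 = f(0.250000, 0.584915) = 0.616537
  u ← 0.400000 + (0.25/6)·(k1 + 2k2 + 2k3 + k4) = 0.582771
x=0.250000, u=0.582771:
  k1 = f(0.250000, 0.582771) = 0.618680
  k2 = f(0.375000, 0.660106) = 0.493723
  k3 = f(0.375000, 0.644486) = 0.509343
  k4 = f(0.500000, 0.710107) = 0.378096
  u ← 0.582771 + (0.25/6)·(k1 + 2k2 + 2k3 + k4) = 0.707892
u(0.5) ≈ 0.7079

0.7079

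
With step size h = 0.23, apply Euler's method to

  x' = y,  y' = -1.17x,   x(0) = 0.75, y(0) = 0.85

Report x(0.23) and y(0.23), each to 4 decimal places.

Euler on (x,y): x_{n+1} = x_n + h·x', y_{n+1} = y_n + h·y'.
0.000000: (0.750000, 0.850000); f=(0.850000, -0.877500) → (0.945500, 0.648175)
(x(0.23), y(0.23)) ≈ (0.9455, 0.6482)

0.9455, 0.6482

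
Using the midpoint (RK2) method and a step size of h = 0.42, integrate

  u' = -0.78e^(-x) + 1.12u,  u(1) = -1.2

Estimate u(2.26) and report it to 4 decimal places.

Midpoint: k1 = f(x_n, u_n); k2 = f(x_n + h/2, u_n + (h/2)·k1); u_{n+1} = u_n + h·k2.
x=1.000000, u=-1.200000:
  k1 = f(1.000000, -1.200000) = -1.630946
  k2 = f(1.210000, -1.542499) = -1.960192
  u ← -1.200000 + 0.42·(-1.960192) = -2.023281
x=1.420000, u=-2.023281:
  k1 = f(1.420000, -2.023281) = -2.454611
  k2 = f(1.630000, -2.538749) = -2.996224
  u ← -2.023281 + 0.42·(-2.996224) = -3.281695
x=1.840000, u=-3.281695:
  k1 = f(1.840000, -3.281695) = -3.799376
  k2 = f(2.050000, -4.079564) = -4.669525
  u ← -3.281695 + 0.42·(-4.669525) = -5.242895
u(2.26) ≈ -5.2429

-5.2429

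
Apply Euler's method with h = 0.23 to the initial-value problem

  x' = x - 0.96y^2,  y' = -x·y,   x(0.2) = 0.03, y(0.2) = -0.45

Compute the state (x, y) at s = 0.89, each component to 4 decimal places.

Euler on (x,y): x_{n+1} = x_n + h·x', y_{n+1} = y_n + h·y'.
0.200000: (0.030000, -0.450000); f=(-0.164400, 0.013500) → (-0.007812, -0.446895)
0.430000: (-0.007812, -0.446895); f=(-0.199539, -0.003491) → (-0.053706, -0.447698)
0.660000: (-0.053706, -0.447698); f=(-0.246122, -0.024044) → (-0.110314, -0.453228)
(x(0.89), y(0.89)) ≈ (-0.1103, -0.4532)

-0.1103, -0.4532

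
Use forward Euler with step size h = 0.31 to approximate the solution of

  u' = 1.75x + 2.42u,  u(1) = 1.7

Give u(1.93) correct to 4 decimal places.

Euler: u_{n+1} = u_n + h·f(x_n, u_n).
x=1.000000, u=1.700000: f=5.864000 → u ← 1.700000 + 0.31·5.864000 = 3.517840
x=1.310000, u=3.517840: f=10.805673 → u ← 3.517840 + 0.31·10.805673 = 6.867599
x=1.620000, u=6.867599: f=19.454589 → u ← 6.867599 + 0.31·19.454589 = 12.898521
u(1.93) ≈ 12.8985

12.8985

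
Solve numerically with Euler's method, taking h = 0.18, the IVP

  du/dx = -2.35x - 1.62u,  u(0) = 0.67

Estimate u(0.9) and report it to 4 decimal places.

-0.4503

Euler: u_{n+1} = u_n + h·f(x_n, u_n).
x=0.000000, u=0.670000: f=-1.085400 → u ← 0.670000 + 0.18·(-1.085400) = 0.474628
x=0.180000, u=0.474628: f=-1.191897 → u ← 0.474628 + 0.18·(-1.191897) = 0.260086
x=0.360000, u=0.260086: f=-1.267340 → u ← 0.260086 + 0.18·(-1.267340) = 0.031965
x=0.540000, u=0.031965: f=-1.320784 → u ← 0.031965 + 0.18·(-1.320784) = -0.205776
x=0.720000, u=-0.205776: f=-1.358643 → u ← -0.205776 + 0.18·(-1.358643) = -0.450332
u(0.9) ≈ -0.4503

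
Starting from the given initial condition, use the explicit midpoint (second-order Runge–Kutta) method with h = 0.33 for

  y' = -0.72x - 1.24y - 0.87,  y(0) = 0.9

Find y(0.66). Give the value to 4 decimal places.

-0.1009

Midpoint: k1 = f(x_n, y_n); k2 = f(x_n + h/2, y_n + (h/2)·k1); y_{n+1} = y_n + h·k2.
x=0.000000, y=0.900000:
  k1 = f(0.000000, 0.900000) = -1.986000
  k2 = f(0.165000, 0.572310) = -1.698464
  y ← 0.900000 + 0.33·(-1.698464) = 0.339507
x=0.330000, y=0.339507:
  k1 = f(0.330000, 0.339507) = -1.528588
  k2 = f(0.495000, 0.087290) = -1.334639
  y ← 0.339507 + 0.33·(-1.334639) = -0.100924
y(0.66) ≈ -0.1009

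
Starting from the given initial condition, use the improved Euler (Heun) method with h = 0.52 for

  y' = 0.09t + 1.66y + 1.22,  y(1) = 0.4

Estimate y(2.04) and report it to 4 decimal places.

5.2292

Heun: k1 = f(t_n, y_n); k2 = f(t_n + h, y_n + h·k1); y_{n+1} = y_n + (h/2)·(k1 + k2).
t=1.000000, y=0.400000:
  k1 = f(1.000000, 0.400000) = 1.974000
  k2 = f(1.520000, 1.426480) = 3.724757
  y ← 0.400000 + (0.52/2)·(1.974000 + 3.724757) = 1.881677
t=1.520000, y=1.881677:
  k1 = f(1.520000, 1.881677) = 4.480383
  k2 = f(2.040000, 4.211476) = 8.394650
  y ← 1.881677 + (0.52/2)·(4.480383 + 8.394650) = 5.229186
y(2.04) ≈ 5.2292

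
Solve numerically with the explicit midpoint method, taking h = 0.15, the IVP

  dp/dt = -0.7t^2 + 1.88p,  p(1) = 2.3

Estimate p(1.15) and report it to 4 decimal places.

2.9039

Midpoint: k1 = f(t_n, p_n); k2 = f(t_n + h/2, p_n + (h/2)·k1); p_{n+1} = p_n + h·k2.
t=1.000000, p=2.300000:
  k1 = f(1.000000, 2.300000) = 3.624000
  k2 = f(1.075000, 2.571800) = 4.026046
  p ← 2.300000 + 0.15·4.026046 = 2.903907
p(1.15) ≈ 2.9039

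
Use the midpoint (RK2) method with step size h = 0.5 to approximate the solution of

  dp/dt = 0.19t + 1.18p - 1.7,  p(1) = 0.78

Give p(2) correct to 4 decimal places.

Midpoint: k1 = f(t_n, p_n); k2 = f(t_n + h/2, p_n + (h/2)·k1); p_{n+1} = p_n + h·k2.
t=1.000000, p=0.780000:
  k1 = f(1.000000, 0.780000) = -0.589600
  k2 = f(1.250000, 0.632600) = -0.716032
  p ← 0.780000 + 0.5·(-0.716032) = 0.421984
t=1.500000, p=0.421984:
  k1 = f(1.500000, 0.421984) = -0.917059
  k2 = f(1.750000, 0.192719) = -1.140091
  p ← 0.421984 + 0.5·(-1.140091) = -0.148062
p(2) ≈ -0.1481

-0.1481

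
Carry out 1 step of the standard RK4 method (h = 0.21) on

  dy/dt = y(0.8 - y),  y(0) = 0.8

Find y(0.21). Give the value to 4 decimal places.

RK4: k1 = f(t_n, y_n); k2 = f(t_n + h/2, y_n + (h/2)·k1); k3 = f(t_n + h/2, y_n + (h/2)·k2); k4 = f(t_n + h, y_n + h·k3); y_{n+1} = y_n + (h/6)·(k1 + 2k2 + 2k3 + k4).
t=0.000000, y=0.800000:
  k1 = f(0.000000, 0.800000) = 0.000000
  k2 = f(0.105000, 0.800000) = 0.000000
  k3 = f(0.105000, 0.800000) = 0.000000
  k4 = f(0.210000, 0.800000) = 0.000000
  y ← 0.800000 + (0.21/6)·(k1 + 2k2 + 2k3 + k4) = 0.800000
y(0.21) ≈ 0.8000

0.8000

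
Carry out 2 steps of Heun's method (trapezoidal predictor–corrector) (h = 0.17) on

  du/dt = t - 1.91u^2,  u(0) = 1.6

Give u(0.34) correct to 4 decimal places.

Heun: k1 = f(t_n, u_n); k2 = f(t_n + h, u_n + h·k1); u_{n+1} = u_n + (h/2)·(k1 + k2).
t=0.000000, u=1.600000:
  k1 = f(0.000000, 1.600000) = -4.889600
  k2 = f(0.170000, 0.768768) = -0.958818
  u ← 1.600000 + (0.17/2)·(-4.889600 + (-0.958818)) = 1.102884
t=0.170000, u=1.102884:
  k1 = f(0.170000, 1.102884) = -2.153236
  k2 = f(0.340000, 0.736834) = -0.696986
  u ← 1.102884 + (0.17/2)·(-2.153236 + (-0.696986)) = 0.860616
u(0.34) ≈ 0.8606

0.8606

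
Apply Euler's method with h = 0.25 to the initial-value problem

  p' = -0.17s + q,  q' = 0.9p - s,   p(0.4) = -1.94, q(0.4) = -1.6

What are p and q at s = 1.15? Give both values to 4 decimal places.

-3.6643, -3.7110

Euler on (p,q): p_{n+1} = p_n + h·p', q_{n+1} = q_n + h·q'.
0.400000: (-1.940000, -1.600000); f=(-1.668000, -2.146000) → (-2.357000, -2.136500)
0.650000: (-2.357000, -2.136500); f=(-2.247000, -2.771300) → (-2.918750, -2.829325)
0.900000: (-2.918750, -2.829325); f=(-2.982325, -3.526875) → (-3.664331, -3.711044)
(p(1.15), q(1.15)) ≈ (-3.6643, -3.7110)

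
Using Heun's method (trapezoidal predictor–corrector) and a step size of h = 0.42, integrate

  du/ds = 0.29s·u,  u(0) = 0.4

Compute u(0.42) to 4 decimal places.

0.4102

Heun: k1 = f(s_n, u_n); k2 = f(s_n + h, u_n + h·k1); u_{n+1} = u_n + (h/2)·(k1 + k2).
s=0.000000, u=0.400000:
  k1 = f(0.000000, 0.400000) = 0.000000
  k2 = f(0.420000, 0.400000) = 0.048720
  u ← 0.400000 + (0.42/2)·(0.000000 + 0.048720) = 0.410231
u(0.42) ≈ 0.4102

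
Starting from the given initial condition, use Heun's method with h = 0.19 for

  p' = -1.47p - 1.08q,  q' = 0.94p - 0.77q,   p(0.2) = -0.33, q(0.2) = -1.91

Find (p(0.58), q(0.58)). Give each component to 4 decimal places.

Heun on (p,q): k1 = f(t_n, state_n); k2 = f(t_n + h, state_n + h·k1); state_{n+1} = state_n + (h/2)·(k1 + k2).
0.200000: (-0.330000, -1.910000)
  k1 = (2.547900, 1.160500)
  predictor → (0.154101, -1.689505)
  k2 = (1.598137, 1.445774)
  → (0.063874, -1.662404)
0.390000: (0.063874, -1.662404)
  k1 = (1.701502, 1.340092)
  predictor → (0.387159, -1.407786)
  k2 = (0.951286, 1.447925)
  → (0.315888, -1.397542)
(p(0.58), q(0.58)) ≈ (0.3159, -1.3975)

0.3159, -1.3975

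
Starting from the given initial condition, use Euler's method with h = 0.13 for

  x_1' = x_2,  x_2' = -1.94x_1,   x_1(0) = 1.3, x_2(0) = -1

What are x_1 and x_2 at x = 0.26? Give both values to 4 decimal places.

Euler on (x_1,x_2): x_1_{n+1} = x_1_n + h·x_1', x_2_{n+1} = x_2_n + h·x_2'.
0.000000: (1.300000, -1.000000); f=(-1.000000, -2.522000) → (1.170000, -1.327860)
0.130000: (1.170000, -1.327860); f=(-1.327860, -2.269800) → (0.997378, -1.622934)
(x_1(0.26), x_2(0.26)) ≈ (0.9974, -1.6229)

0.9974, -1.6229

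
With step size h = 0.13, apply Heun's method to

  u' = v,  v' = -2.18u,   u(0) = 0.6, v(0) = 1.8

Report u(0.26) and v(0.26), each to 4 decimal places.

Heun on (u,v): k1 = f(s_n, state_n); k2 = f(s_n + h, state_n + h·k1); state_{n+1} = state_n + (h/2)·(k1 + k2).
0.000000: (0.600000, 1.800000)
  k1 = (1.800000, -1.308000)
  predictor → (0.834000, 1.629960)
  k2 = (1.629960, -1.818120)
  → (0.822947, 1.596802)
0.130000: (0.822947, 1.596802)
  k1 = (1.596802, -1.794025)
  predictor → (1.030532, 1.363579)
  k2 = (1.363579, -2.246559)
  → (1.015372, 1.334164)
(u(0.26), v(0.26)) ≈ (1.0154, 1.3342)

1.0154, 1.3342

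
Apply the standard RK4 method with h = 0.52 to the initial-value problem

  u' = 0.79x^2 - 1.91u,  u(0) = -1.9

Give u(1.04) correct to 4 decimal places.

RK4: k1 = f(x_n, u_n); k2 = f(x_n + h/2, u_n + (h/2)·k1); k3 = f(x_n + h/2, u_n + (h/2)·k2); k4 = f(x_n + h, u_n + h·k3); u_{n+1} = u_n + (h/6)·(k1 + 2k2 + 2k3 + k4).
x=0.000000, u=-1.900000:
  k1 = f(0.000000, -1.900000) = 3.629000
  k2 = f(0.260000, -0.956460) = 1.880243
  k3 = f(0.260000, -1.411137) = 2.748676
  k4 = f(0.520000, -0.470689) = 1.112631
  u ← -1.900000 + (0.52/6)·(k1 + 2k2 + 2k3 + k4) = -0.686713
x=0.520000, u=-0.686713:
  k1 = f(0.520000, -0.686713) = 1.525237
  k2 = f(0.780000, -0.290151) = 1.034825
  k3 = f(0.780000, -0.417658) = 1.278364
  k4 = f(1.040000, -0.021964) = 0.896415
  u ← -0.686713 + (0.52/6)·(k1 + 2k2 + 2k3 + k4) = -0.075884
u(1.04) ≈ -0.0759

-0.0759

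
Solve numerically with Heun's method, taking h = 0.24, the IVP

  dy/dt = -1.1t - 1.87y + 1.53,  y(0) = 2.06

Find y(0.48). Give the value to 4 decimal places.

1.2445

Heun: k1 = f(t_n, y_n); k2 = f(t_n + h, y_n + h·k1); y_{n+1} = y_n + (h/2)·(k1 + k2).
t=0.000000, y=2.060000:
  k1 = f(0.000000, 2.060000) = -2.322200
  k2 = f(0.240000, 1.502672) = -1.543997
  y ← 2.060000 + (0.24/2)·(-2.322200 + (-1.543997)) = 1.596056
t=0.240000, y=1.596056:
  k1 = f(0.240000, 1.596056) = -1.718625
  k2 = f(0.480000, 1.183586) = -1.211306
  y ← 1.596056 + (0.24/2)·(-1.718625 + (-1.211306)) = 1.244465
y(0.48) ≈ 1.2445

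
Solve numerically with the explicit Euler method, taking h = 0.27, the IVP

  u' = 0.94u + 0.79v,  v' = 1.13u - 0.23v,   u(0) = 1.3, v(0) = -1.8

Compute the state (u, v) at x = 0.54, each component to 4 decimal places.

1.2867, -0.8312

Euler on (u,v): u_{n+1} = u_n + h·u', v_{n+1} = v_n + h·v'.
0.000000: (1.300000, -1.800000); f=(-0.200000, 1.883000) → (1.246000, -1.291590)
0.270000: (1.246000, -1.291590); f=(0.150884, 1.705046) → (1.286739, -0.831228)
(u(0.54), v(0.54)) ≈ (1.2867, -0.8312)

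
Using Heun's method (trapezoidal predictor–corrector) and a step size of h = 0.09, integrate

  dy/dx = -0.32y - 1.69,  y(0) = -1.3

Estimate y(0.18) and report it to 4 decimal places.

Heun: k1 = f(x_n, y_n); k2 = f(x_n + h, y_n + h·k1); y_{n+1} = y_n + (h/2)·(k1 + k2).
x=0.000000, y=-1.300000:
  k1 = f(0.000000, -1.300000) = -1.274000
  k2 = f(0.090000, -1.414660) = -1.237309
  y ← -1.300000 + (0.09/2)·(-1.274000 + (-1.237309)) = -1.413009
x=0.090000, y=-1.413009:
  k1 = f(0.090000, -1.413009) = -1.237837
  k2 = f(0.180000, -1.524414) = -1.202187
  y ← -1.413009 + (0.09/2)·(-1.237837 + (-1.202187)) = -1.522810
y(0.18) ≈ -1.5228

-1.5228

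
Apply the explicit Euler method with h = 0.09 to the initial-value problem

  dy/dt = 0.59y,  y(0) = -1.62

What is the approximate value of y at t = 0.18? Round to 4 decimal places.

Euler: y_{n+1} = y_n + h·f(t_n, y_n).
t=0.000000, y=-1.620000: f=-0.955800 → y ← -1.620000 + 0.09·(-0.955800) = -1.706022
t=0.090000, y=-1.706022: f=-1.006553 → y ← -1.706022 + 0.09·(-1.006553) = -1.796612
y(0.18) ≈ -1.7966

-1.7966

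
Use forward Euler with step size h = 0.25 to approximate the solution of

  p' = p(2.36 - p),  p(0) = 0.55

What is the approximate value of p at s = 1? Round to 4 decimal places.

Euler: p_{n+1} = p_n + h·f(s_n, p_n).
s=0.000000, p=0.550000: f=0.995500 → p ← 0.550000 + 0.25·0.995500 = 0.798875
s=0.250000, p=0.798875: f=1.247144 → p ← 0.798875 + 0.25·1.247144 = 1.110661
s=0.500000, p=1.110661: f=1.387592 → p ← 1.110661 + 0.25·1.387592 = 1.457559
s=0.750000, p=1.457559: f=1.315361 → p ← 1.457559 + 0.25·1.315361 = 1.786399
p(1) ≈ 1.7864

1.7864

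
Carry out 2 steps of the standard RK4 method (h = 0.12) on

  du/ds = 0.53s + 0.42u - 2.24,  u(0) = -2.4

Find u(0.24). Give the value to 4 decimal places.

RK4: k1 = f(s_n, u_n); k2 = f(s_n + h/2, u_n + (h/2)·k1); k3 = f(s_n + h/2, u_n + (h/2)·k2); k4 = f(s_n + h, u_n + h·k3); u_{n+1} = u_n + (h/6)·(k1 + 2k2 + 2k3 + k4).
s=0.000000, u=-2.400000:
  k1 = f(0.000000, -2.400000) = -3.248000
  k2 = f(0.060000, -2.594880) = -3.298050
  k3 = f(0.060000, -2.597883) = -3.299311
  k4 = f(0.120000, -2.795917) = -3.350685
  u ← -2.400000 + (0.12/6)·(k1 + 2k2 + 2k3 + k4) = -2.795868
s=0.120000, u=-2.795868:
  k1 = f(0.120000, -2.795868) = -3.350665
  k2 = f(0.180000, -2.996908) = -3.403301
  k3 = f(0.180000, -3.000066) = -3.404628
  k4 = f(0.240000, -3.204423) = -3.458658
  u ← -2.795868 + (0.12/6)·(k1 + 2k2 + 2k3 + k4) = -3.204372
u(0.24) ≈ -3.2044

-3.2044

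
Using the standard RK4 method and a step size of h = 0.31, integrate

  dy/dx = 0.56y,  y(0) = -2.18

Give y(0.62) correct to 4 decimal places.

RK4: k1 = f(x_n, y_n); k2 = f(x_n + h/2, y_n + (h/2)·k1); k3 = f(x_n + h/2, y_n + (h/2)·k2); k4 = f(x_n + h, y_n + h·k3); y_{n+1} = y_n + (h/6)·(k1 + 2k2 + 2k3 + k4).
x=0.000000, y=-2.180000:
  k1 = f(0.000000, -2.180000) = -1.220800
  k2 = f(0.155000, -2.369224) = -1.326765
  k3 = f(0.155000, -2.385649) = -1.335963
  k4 = f(0.310000, -2.594149) = -1.452723
  y ← -2.180000 + (0.31/6)·(k1 + 2k2 + 2k3 + k4) = -2.593281
x=0.310000, y=-2.593281:
  k1 = f(0.310000, -2.593281) = -1.452237
  k2 = f(0.465000, -2.818377) = -1.578291
  k3 = f(0.465000, -2.837916) = -1.589233
  k4 = f(0.620000, -3.085943) = -1.728128
  y ← -2.593281 + (0.31/6)·(k1 + 2k2 + 2k3 + k4) = -3.084910
y(0.62) ≈ -3.0849

-3.0849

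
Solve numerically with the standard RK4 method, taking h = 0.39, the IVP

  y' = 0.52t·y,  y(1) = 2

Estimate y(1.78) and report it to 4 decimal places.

3.5145

RK4: k1 = f(t_n, y_n); k2 = f(t_n + h/2, y_n + (h/2)·k1); k3 = f(t_n + h/2, y_n + (h/2)·k2); k4 = f(t_n + h, y_n + h·k3); y_{n+1} = y_n + (h/6)·(k1 + 2k2 + 2k3 + k4).
t=1.000000, y=2.000000:
  k1 = f(1.000000, 2.000000) = 1.040000
  k2 = f(1.195000, 2.202800) = 1.368820
  k3 = f(1.195000, 2.266920) = 1.408664
  k4 = f(1.390000, 2.549379) = 1.842691
  y ← 2.000000 + (0.39/6)·(k1 + 2k2 + 2k3 + k4) = 2.548448
t=1.390000, y=2.548448:
  k1 = f(1.390000, 2.548448) = 1.842018
  k2 = f(1.585000, 2.907641) = 2.396478
  k3 = f(1.585000, 3.015761) = 2.485590
  k4 = f(1.780000, 3.517828) = 3.256102
  y ← 2.548448 + (0.39/6)·(k1 + 2k2 + 2k3 + k4) = 3.514494
y(1.78) ≈ 3.5145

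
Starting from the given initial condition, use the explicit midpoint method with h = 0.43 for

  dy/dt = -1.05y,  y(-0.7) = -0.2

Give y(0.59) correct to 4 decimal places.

-0.0550

Midpoint: k1 = f(t_n, y_n); k2 = f(t_n + h/2, y_n + (h/2)·k1); y_{n+1} = y_n + h·k2.
t=-0.700000, y=-0.200000:
  k1 = f(-0.700000, -0.200000) = 0.210000
  k2 = f(-0.485000, -0.154850) = 0.162593
  y ← -0.200000 + 0.43·0.162593 = -0.130085
t=-0.270000, y=-0.130085:
  k1 = f(-0.270000, -0.130085) = 0.136589
  k2 = f(-0.055000, -0.100718) = 0.105754
  y ← -0.130085 + 0.43·0.105754 = -0.084611
t=0.160000, y=-0.084611:
  k1 = f(0.160000, -0.084611) = 0.088841
  k2 = f(0.375000, -0.065510) = 0.068785
  y ← -0.084611 + 0.43·0.068785 = -0.055033
y(0.59) ≈ -0.0550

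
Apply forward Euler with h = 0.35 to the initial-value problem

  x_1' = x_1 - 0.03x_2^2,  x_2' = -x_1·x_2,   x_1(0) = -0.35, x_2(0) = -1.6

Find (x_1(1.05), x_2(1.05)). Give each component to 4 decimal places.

-1.0026, -2.6328

Euler on (x_1,x_2): x_1_{n+1} = x_1_n + h·x_1', x_2_{n+1} = x_2_n + h·x_2'.
0.000000: (-0.350000, -1.600000); f=(-0.426800, -0.560000) → (-0.499380, -1.796000)
0.350000: (-0.499380, -1.796000); f=(-0.596148, -0.896886) → (-0.708032, -2.109910)
0.700000: (-0.708032, -2.109910); f=(-0.841584, -1.493884) → (-1.002586, -2.632770)
(x_1(1.05), x_2(1.05)) ≈ (-1.0026, -2.6328)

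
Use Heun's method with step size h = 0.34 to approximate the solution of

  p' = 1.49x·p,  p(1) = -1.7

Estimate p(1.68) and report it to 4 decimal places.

-6.1614

Heun: k1 = f(x_n, p_n); k2 = f(x_n + h, p_n + h·k1); p_{n+1} = p_n + (h/2)·(k1 + k2).
x=1.000000, p=-1.700000:
  k1 = f(1.000000, -1.700000) = -2.533000
  k2 = f(1.340000, -2.561220) = -5.113732
  p ← -1.700000 + (0.34/2)·(-2.533000 + (-5.113732)) = -2.999944
x=1.340000, p=-2.999944:
  k1 = f(1.340000, -2.999944) = -5.989689
  k2 = f(1.680000, -5.036439) = -12.607213
  p ← -2.999944 + (0.34/2)·(-5.989689 + (-12.607213)) = -6.161418
p(1.68) ≈ -6.1614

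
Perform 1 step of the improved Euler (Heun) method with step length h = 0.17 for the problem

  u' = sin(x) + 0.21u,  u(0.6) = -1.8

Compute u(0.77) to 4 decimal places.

-1.7565

Heun: k1 = f(x_n, u_n); k2 = f(x_n + h, u_n + h·k1); u_{n+1} = u_n + (h/2)·(k1 + k2).
x=0.600000, u=-1.800000:
  k1 = f(0.600000, -1.800000) = 0.186642
  k2 = f(0.770000, -1.768271) = 0.324798
  u ← -1.800000 + (0.17/2)·(0.186642 + 0.324798) = -1.756528
u(0.77) ≈ -1.7565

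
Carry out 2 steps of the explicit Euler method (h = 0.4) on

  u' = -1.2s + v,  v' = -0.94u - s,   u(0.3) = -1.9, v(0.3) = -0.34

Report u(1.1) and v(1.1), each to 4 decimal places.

Euler on (u,v): u_{n+1} = u_n + h·u', v_{n+1} = v_n + h·v'.
0.300000: (-1.900000, -0.340000); f=(-0.700000, 1.486000) → (-2.180000, 0.254400)
0.700000: (-2.180000, 0.254400); f=(-0.585600, 1.349200) → (-2.414240, 0.794080)
(u(1.1), v(1.1)) ≈ (-2.4142, 0.7941)

-2.4142, 0.7941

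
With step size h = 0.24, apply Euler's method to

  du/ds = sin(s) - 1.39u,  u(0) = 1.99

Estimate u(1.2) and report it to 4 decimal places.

0.6297

Euler: u_{n+1} = u_n + h·f(s_n, u_n).
s=0.000000, u=1.990000: f=-2.766100 → u ← 1.990000 + 0.24·(-2.766100) = 1.326136
s=0.240000, u=1.326136: f=-1.605626 → u ← 1.326136 + 0.24·(-1.605626) = 0.940786
s=0.480000, u=0.940786: f=-0.845913 → u ← 0.940786 + 0.24·(-0.845913) = 0.737767
s=0.720000, u=0.737767: f=-0.366111 → u ← 0.737767 + 0.24·(-0.366111) = 0.649900
s=0.960000, u=0.649900: f=-0.084169 → u ← 0.649900 + 0.24·(-0.084169) = 0.629699
u(1.2) ≈ 0.6297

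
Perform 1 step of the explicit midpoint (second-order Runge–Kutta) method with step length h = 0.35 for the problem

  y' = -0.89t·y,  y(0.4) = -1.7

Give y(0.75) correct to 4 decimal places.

Midpoint: k1 = f(t_n, y_n); k2 = f(t_n + h/2, y_n + (h/2)·k1); y_{n+1} = y_n + h·k2.
t=0.400000, y=-1.700000:
  k1 = f(0.400000, -1.700000) = 0.605200
  k2 = f(0.575000, -1.594090) = 0.815776
  y ← -1.700000 + 0.35·0.815776 = -1.414479
y(0.75) ≈ -1.4145

-1.4145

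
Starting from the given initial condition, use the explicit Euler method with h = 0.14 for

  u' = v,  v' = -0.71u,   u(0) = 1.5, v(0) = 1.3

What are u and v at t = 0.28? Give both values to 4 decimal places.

1.8431, 0.9837

Euler on (u,v): u_{n+1} = u_n + h·u', v_{n+1} = v_n + h·v'.
0.000000: (1.500000, 1.300000); f=(1.300000, -1.065000) → (1.682000, 1.150900)
0.140000: (1.682000, 1.150900); f=(1.150900, -1.194220) → (1.843126, 0.983709)
(u(0.28), v(0.28)) ≈ (1.8431, 0.9837)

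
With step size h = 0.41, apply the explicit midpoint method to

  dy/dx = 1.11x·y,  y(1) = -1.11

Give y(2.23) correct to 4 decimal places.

-8.4304

Midpoint: k1 = f(x_n, y_n); k2 = f(x_n + h/2, y_n + (h/2)·k1); y_{n+1} = y_n + h·k2.
x=1.000000, y=-1.110000:
  k1 = f(1.000000, -1.110000) = -1.232100
  k2 = f(1.205000, -1.362581) = -1.822520
  y ← -1.110000 + 0.41·(-1.822520) = -1.857233
x=1.410000, y=-1.857233:
  k1 = f(1.410000, -1.857233) = -2.906755
  k2 = f(1.615000, -2.453118) = -4.397582
  y ← -1.857233 + 0.41·(-4.397582) = -3.660242
x=1.820000, y=-3.660242:
  k1 = f(1.820000, -3.660242) = -7.394420
  k2 = f(2.025000, -5.176098) = -11.634573
  y ← -3.660242 + 0.41·(-11.634573) = -8.430417
y(2.23) ≈ -8.4304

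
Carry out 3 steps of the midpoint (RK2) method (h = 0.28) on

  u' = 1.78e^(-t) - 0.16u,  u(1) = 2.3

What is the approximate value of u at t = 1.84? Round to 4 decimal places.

2.3538

Midpoint: k1 = f(t_n, u_n); k2 = f(t_n + h/2, u_n + (h/2)·k1); u_{n+1} = u_n + h·k2.
t=1.000000, u=2.300000:
  k1 = f(1.000000, 2.300000) = 0.286825
  k2 = f(1.140000, 2.340156) = 0.194853
  u ← 2.300000 + 0.28·0.194853 = 2.354559
t=1.280000, u=2.354559:
  k1 = f(1.280000, 2.354559) = 0.118177
  k2 = f(1.420000, 2.371104) = 0.050874
  u ← 2.354559 + 0.28·0.050874 = 2.368804
t=1.560000, u=2.368804:
  k1 = f(1.560000, 2.368804) = -0.004966
  k2 = f(1.700000, 2.368108) = -0.053721
  u ← 2.368804 + 0.28·(-0.053721) = 2.353762
u(1.84) ≈ 2.3538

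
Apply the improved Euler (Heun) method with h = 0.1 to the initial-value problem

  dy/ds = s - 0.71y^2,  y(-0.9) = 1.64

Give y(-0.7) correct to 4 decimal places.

1.2009

Heun: k1 = f(s_n, y_n); k2 = f(s_n + h, y_n + h·k1); y_{n+1} = y_n + (h/2)·(k1 + k2).
s=-0.900000, y=1.640000:
  k1 = f(-0.900000, 1.640000) = -2.809616
  k2 = f(-0.800000, 1.359038) = -2.111360
  y ← 1.640000 + (0.1/2)·(-2.809616 + (-2.111360)) = 1.393951
s=-0.800000, y=1.393951:
  k1 = f(-0.800000, 1.393951) = -2.179601
  k2 = f(-0.700000, 1.175991) = -1.681898
  y ← 1.393951 + (0.1/2)·(-2.179601 + (-1.681898)) = 1.200876
y(-0.7) ≈ 1.2009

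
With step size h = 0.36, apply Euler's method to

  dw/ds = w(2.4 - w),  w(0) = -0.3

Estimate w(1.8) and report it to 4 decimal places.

-39.2859

Euler: w_{n+1} = w_n + h·f(s_n, w_n).
s=0.000000, w=-0.300000: f=-0.810000 → w ← -0.300000 + 0.36·(-0.810000) = -0.591600
s=0.360000, w=-0.591600: f=-1.769831 → w ← -0.591600 + 0.36·(-1.769831) = -1.228739
s=0.720000, w=-1.228739: f=-4.458773 → w ← -1.228739 + 0.36·(-4.458773) = -2.833897
s=1.080000, w=-2.833897: f=-14.832328 → w ← -2.833897 + 0.36·(-14.832328) = -8.173535
s=1.440000, w=-8.173535: f=-86.423164 → w ← -8.173535 + 0.36·(-86.423164) = -39.285874
w(1.8) ≈ -39.2859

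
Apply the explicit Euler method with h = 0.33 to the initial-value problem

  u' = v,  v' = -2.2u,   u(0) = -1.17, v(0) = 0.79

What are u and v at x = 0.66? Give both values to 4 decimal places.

-0.3683, 2.2996

Euler on (u,v): u_{n+1} = u_n + h·u', v_{n+1} = v_n + h·v'.
0.000000: (-1.170000, 0.790000); f=(0.790000, 2.574000) → (-0.909300, 1.639420)
0.330000: (-0.909300, 1.639420); f=(1.639420, 2.000460) → (-0.368291, 2.299572)
(u(0.66), v(0.66)) ≈ (-0.3683, 2.2996)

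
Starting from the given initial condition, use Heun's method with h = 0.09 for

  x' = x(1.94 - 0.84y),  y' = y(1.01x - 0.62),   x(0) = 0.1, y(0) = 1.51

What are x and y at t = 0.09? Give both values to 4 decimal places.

Heun on (x,y): k1 = f(t_n, state_n); k2 = f(t_n + h, state_n + h·k1); state_{n+1} = state_n + (h/2)·(k1 + k2).
0.000000: (0.100000, 1.510000)
  k1 = (0.067160, -0.783690)
  predictor → (0.106044, 1.439468)
  k2 = (0.077502, -0.738296)
  → (0.106510, 1.441511)
(x(0.09), y(0.09)) ≈ (0.1065, 1.4415)

0.1065, 1.4415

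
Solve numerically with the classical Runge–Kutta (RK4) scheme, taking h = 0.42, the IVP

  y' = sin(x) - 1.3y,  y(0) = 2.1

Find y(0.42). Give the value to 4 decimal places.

RK4: k1 = f(x_n, y_n); k2 = f(x_n + h/2, y_n + (h/2)·k1); k3 = f(x_n + h/2, y_n + (h/2)·k2); k4 = f(x_n + h, y_n + h·k3); y_{n+1} = y_n + (h/6)·(k1 + 2k2 + 2k3 + k4).
x=0.000000, y=2.100000:
  k1 = f(0.000000, 2.100000) = -2.730000
  k2 = f(0.210000, 1.526700) = -1.776250
  k3 = f(0.210000, 1.726987) = -2.036624
  k4 = f(0.420000, 1.244618) = -1.210243
  y ← 2.100000 + (0.42/6)·(k1 + 2k2 + 2k3 + k4) = 1.290381
y(0.42) ≈ 1.2904

1.2904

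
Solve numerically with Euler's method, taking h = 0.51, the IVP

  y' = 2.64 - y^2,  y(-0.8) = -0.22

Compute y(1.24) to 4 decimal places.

Euler: y_{n+1} = y_n + h·f(s_n, y_n).
s=-0.800000, y=-0.220000: f=2.591600 → y ← -0.220000 + 0.51·2.591600 = 1.101716
s=-0.290000, y=1.101716: f=1.426222 → y ← 1.101716 + 0.51·1.426222 = 1.829089
s=0.220000, y=1.829089: f=-0.705567 → y ← 1.829089 + 0.51·(-0.705567) = 1.469250
s=0.730000, y=1.469250: f=0.481305 → y ← 1.469250 + 0.51·0.481305 = 1.714715
y(1.24) ≈ 1.7147

1.7147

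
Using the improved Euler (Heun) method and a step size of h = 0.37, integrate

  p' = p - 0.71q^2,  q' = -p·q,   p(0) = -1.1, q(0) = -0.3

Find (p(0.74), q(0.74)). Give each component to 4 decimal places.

-2.4522, -0.9495

Heun on (p,q): k1 = f(t_n, state_n); k2 = f(t_n + h, state_n + h·k1); state_{n+1} = state_n + (h/2)·(k1 + k2).
0.000000: (-1.100000, -0.300000)
  k1 = (-1.163900, -0.330000)
  predictor → (-1.530643, -0.422100)
  k2 = (-1.657143, -0.646084)
  → (-1.621893, -0.480576)
0.370000: (-1.621893, -0.480576)
  k1 = (-1.785869, -0.779442)
  predictor → (-2.282665, -0.768969)
  k2 = (-2.702497, -1.755299)
  → (-2.452241, -0.949503)
(p(0.74), q(0.74)) ≈ (-2.4522, -0.9495)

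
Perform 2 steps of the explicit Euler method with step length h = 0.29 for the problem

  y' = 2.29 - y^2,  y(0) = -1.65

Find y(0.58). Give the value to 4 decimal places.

Euler: y_{n+1} = y_n + h·f(t_n, y_n).
t=0.000000, y=-1.650000: f=-0.432500 → y ← -1.650000 + 0.29·(-0.432500) = -1.775425
t=0.290000, y=-1.775425: f=-0.862134 → y ← -1.775425 + 0.29·(-0.862134) = -2.025444
y(0.58) ≈ -2.0254

-2.0254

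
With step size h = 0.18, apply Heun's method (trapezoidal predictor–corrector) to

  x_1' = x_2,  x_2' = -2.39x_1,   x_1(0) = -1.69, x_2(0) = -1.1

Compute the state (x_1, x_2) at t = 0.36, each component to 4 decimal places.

-1.8115, 0.4665

Heun on (x_1,x_2): k1 = f(t_n, state_n); k2 = f(t_n + h, state_n + h·k1); state_{n+1} = state_n + (h/2)·(k1 + k2).
0.000000: (-1.690000, -1.100000)
  k1 = (-1.100000, 4.039100)
  predictor → (-1.888000, -0.372962)
  k2 = (-0.372962, 4.512320)
  → (-1.822567, -0.330372)
0.180000: (-1.822567, -0.330372)
  k1 = (-0.330372, 4.355934)
  predictor → (-1.882034, 0.453696)
  k2 = (0.453696, 4.498060)
  → (-1.811467, 0.466487)
(x_1(0.36), x_2(0.36)) ≈ (-1.8115, 0.4665)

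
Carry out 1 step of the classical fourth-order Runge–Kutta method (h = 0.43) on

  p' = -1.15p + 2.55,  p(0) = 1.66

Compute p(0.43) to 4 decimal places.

RK4: k1 = f(x_n, p_n); k2 = f(x_n + h/2, p_n + (h/2)·k1); k3 = f(x_n + h/2, p_n + (h/2)·k2); k4 = f(x_n + h, p_n + h·k3); p_{n+1} = p_n + (h/6)·(k1 + 2k2 + 2k3 + k4).
x=0.000000, p=1.660000:
  k1 = f(0.000000, 1.660000) = 0.641000
  k2 = f(0.215000, 1.797815) = 0.482513
  k3 = f(0.215000, 1.763740) = 0.521699
  k4 = f(0.430000, 1.884330) = 0.383020
  p ← 1.660000 + (0.43/6)·(k1 + 2k2 + 2k3 + k4) = 1.877325
p(0.43) ≈ 1.8773

1.8773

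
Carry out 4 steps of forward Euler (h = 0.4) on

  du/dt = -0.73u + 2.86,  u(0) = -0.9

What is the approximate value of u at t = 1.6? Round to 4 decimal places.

Euler: u_{n+1} = u_n + h·f(t_n, u_n).
t=0.000000, u=-0.900000: f=3.517000 → u ← -0.900000 + 0.4·3.517000 = 0.506800
t=0.400000, u=0.506800: f=2.490036 → u ← 0.506800 + 0.4·2.490036 = 1.502814
t=0.800000, u=1.502814: f=1.762945 → u ← 1.502814 + 0.4·1.762945 = 2.207993
t=1.200000, u=2.207993: f=1.248165 → u ← 2.207993 + 0.4·1.248165 = 2.707259
u(1.6) ≈ 2.7073

2.7073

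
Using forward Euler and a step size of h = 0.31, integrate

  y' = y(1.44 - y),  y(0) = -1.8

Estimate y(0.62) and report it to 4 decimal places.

-9.2538

Euler: y_{n+1} = y_n + h·f(t_n, y_n).
t=0.000000, y=-1.800000: f=-5.832000 → y ← -1.800000 + 0.31·(-5.832000) = -3.607920
t=0.310000, y=-3.607920: f=-18.212492 → y ← -3.607920 + 0.31·(-18.212492) = -9.253792
y(0.62) ≈ -9.2538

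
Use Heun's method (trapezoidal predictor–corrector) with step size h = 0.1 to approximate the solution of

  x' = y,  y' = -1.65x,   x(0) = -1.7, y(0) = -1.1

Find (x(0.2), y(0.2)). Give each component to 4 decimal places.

Heun on (x,y): k1 = f(s_n, state_n); k2 = f(s_n + h, state_n + h·k1); state_{n+1} = state_n + (h/2)·(k1 + k2).
0.000000: (-1.700000, -1.100000)
  k1 = (-1.100000, 2.805000)
  predictor → (-1.810000, -0.819500)
  k2 = (-0.819500, 2.986500)
  → (-1.795975, -0.810425)
0.100000: (-1.795975, -0.810425)
  k1 = (-0.810425, 2.963359)
  predictor → (-1.877018, -0.514089)
  k2 = (-0.514089, 3.097079)
  → (-1.862201, -0.507403)
(x(0.2), y(0.2)) ≈ (-1.8622, -0.5074)

-1.8622, -0.5074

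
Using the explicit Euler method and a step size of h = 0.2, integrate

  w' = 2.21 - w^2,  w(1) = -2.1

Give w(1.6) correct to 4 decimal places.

-5.2425

Euler: w_{n+1} = w_n + h·f(t_n, w_n).
t=1.000000, w=-2.100000: f=-2.200000 → w ← -2.100000 + 0.2·(-2.200000) = -2.540000
t=1.200000, w=-2.540000: f=-4.241600 → w ← -2.540000 + 0.2·(-4.241600) = -3.388320
t=1.400000, w=-3.388320: f=-9.270712 → w ← -3.388320 + 0.2·(-9.270712) = -5.242462
w(1.6) ≈ -5.2425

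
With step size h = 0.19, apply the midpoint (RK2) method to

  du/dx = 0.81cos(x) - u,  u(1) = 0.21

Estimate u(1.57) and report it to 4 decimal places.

0.2055

Midpoint: k1 = f(x_n, u_n); k2 = f(x_n + h/2, u_n + (h/2)·k1); u_{n+1} = u_n + h·k2.
x=1.000000, u=0.210000:
  k1 = f(1.000000, 0.210000) = 0.227645
  k2 = f(1.095000, 0.231626) = 0.139391
  u ← 0.210000 + 0.19·0.139391 = 0.236484
x=1.190000, u=0.236484:
  k1 = f(1.190000, 0.236484) = 0.064560
  k2 = f(1.285000, 0.242618) = -0.014261
  u ← 0.236484 + 0.19·(-0.014261) = 0.233775
x=1.380000, u=0.233775:
  k1 = f(1.380000, 0.233775) = -0.080166
  k2 = f(1.475000, 0.226159) = -0.148683
  u ← 0.233775 + 0.19·(-0.148683) = 0.205525
u(1.57) ≈ 0.2055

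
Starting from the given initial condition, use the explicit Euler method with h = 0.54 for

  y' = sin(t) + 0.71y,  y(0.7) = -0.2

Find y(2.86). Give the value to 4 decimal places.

2.2921

Euler: y_{n+1} = y_n + h·f(t_n, y_n).
t=0.700000, y=-0.200000: f=0.502218 → y ← -0.200000 + 0.54·0.502218 = 0.071198
t=1.240000, y=0.071198: f=0.996334 → y ← 0.071198 + 0.54·0.996334 = 0.609218
t=1.780000, y=0.609218: f=1.410741 → y ← 0.609218 + 0.54·1.410741 = 1.371018
t=2.320000, y=1.371018: f=1.705655 → y ← 1.371018 + 0.54·1.705655 = 2.292072
y(2.86) ≈ 2.2921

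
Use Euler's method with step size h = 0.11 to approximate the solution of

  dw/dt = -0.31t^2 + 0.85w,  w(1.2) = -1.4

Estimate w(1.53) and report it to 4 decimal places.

Euler: w_{n+1} = w_n + h·f(t_n, w_n).
t=1.200000, w=-1.400000: f=-1.636400 → w ← -1.400000 + 0.11·(-1.636400) = -1.580004
t=1.310000, w=-1.580004: f=-1.874994 → w ← -1.580004 + 0.11·(-1.874994) = -1.786253
t=1.420000, w=-1.786253: f=-2.143399 → w ← -1.786253 + 0.11·(-2.143399) = -2.022027
w(1.53) ≈ -2.0220

-2.0220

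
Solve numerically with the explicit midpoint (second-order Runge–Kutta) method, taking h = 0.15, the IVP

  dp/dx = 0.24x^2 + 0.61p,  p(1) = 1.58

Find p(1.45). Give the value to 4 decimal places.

2.2627

Midpoint: k1 = f(x_n, p_n); k2 = f(x_n + h/2, p_n + (h/2)·k1); p_{n+1} = p_n + h·k2.
x=1.000000, p=1.580000:
  k1 = f(1.000000, 1.580000) = 1.203800
  k2 = f(1.075000, 1.670285) = 1.296224
  p ← 1.580000 + 0.15·1.296224 = 1.774434
x=1.150000, p=1.774434:
  k1 = f(1.150000, 1.774434) = 1.399804
  k2 = f(1.225000, 1.879419) = 1.506596
  p ← 1.774434 + 0.15·1.506596 = 2.000423
x=1.300000, p=2.000423:
  k1 = f(1.300000, 2.000423) = 1.625858
  k2 = f(1.375000, 2.122362) = 1.748391
  p ← 2.000423 + 0.15·1.748391 = 2.262682
p(1.45) ≈ 2.2627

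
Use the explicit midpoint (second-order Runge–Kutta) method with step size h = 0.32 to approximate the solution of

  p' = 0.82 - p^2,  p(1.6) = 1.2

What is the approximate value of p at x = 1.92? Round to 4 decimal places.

Midpoint: k1 = f(x_n, p_n); k2 = f(x_n + h/2, p_n + (h/2)·k1); p_{n+1} = p_n + h·k2.
x=1.600000, p=1.200000:
  k1 = f(1.600000, 1.200000) = -0.620000
  k2 = f(1.760000, 1.100800) = -0.391761
  p ← 1.200000 + 0.32·(-0.391761) = 1.074637
p(1.92) ≈ 1.0746

1.0746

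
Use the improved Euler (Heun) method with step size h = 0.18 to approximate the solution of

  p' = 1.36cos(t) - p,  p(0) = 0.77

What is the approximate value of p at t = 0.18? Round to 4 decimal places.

Heun: k1 = f(t_n, p_n); k2 = f(t_n + h, p_n + h·k1); p_{n+1} = p_n + (h/2)·(k1 + k2).
t=0.000000, p=0.770000:
  k1 = f(0.000000, 0.770000) = 0.590000
  k2 = f(0.180000, 0.876200) = 0.461827
  p ← 0.770000 + (0.18/2)·(0.590000 + 0.461827) = 0.864664
p(0.18) ≈ 0.8647

0.8647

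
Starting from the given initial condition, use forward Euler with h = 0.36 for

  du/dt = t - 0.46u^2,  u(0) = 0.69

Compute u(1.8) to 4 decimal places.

1.4354

Euler: u_{n+1} = u_n + h·f(t_n, u_n).
t=0.000000, u=0.690000: f=-0.219006 → u ← 0.690000 + 0.36·(-0.219006) = 0.611158
t=0.360000, u=0.611158: f=0.188184 → u ← 0.611158 + 0.36·0.188184 = 0.678904
t=0.720000, u=0.678904: f=0.507981 → u ← 0.678904 + 0.36·0.507981 = 0.861777
t=1.080000, u=0.861777: f=0.738376 → u ← 0.861777 + 0.36·0.738376 = 1.127593
t=1.440000, u=1.127593: f=0.855126 → u ← 1.127593 + 0.36·0.855126 = 1.435438
u(1.8) ≈ 1.4354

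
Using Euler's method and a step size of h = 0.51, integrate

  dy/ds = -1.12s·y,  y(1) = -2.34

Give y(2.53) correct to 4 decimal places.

Euler: y_{n+1} = y_n + h·f(s_n, y_n).
s=1.000000, y=-2.340000: f=2.620800 → y ← -2.340000 + 0.51·2.620800 = -1.003392
s=1.510000, y=-1.003392: f=1.696937 → y ← -1.003392 + 0.51·1.696937 = -0.137954
s=2.020000, y=-0.137954: f=0.312108 → y ← -0.137954 + 0.51·0.312108 = 0.021221
y(2.53) ≈ 0.0212

0.0212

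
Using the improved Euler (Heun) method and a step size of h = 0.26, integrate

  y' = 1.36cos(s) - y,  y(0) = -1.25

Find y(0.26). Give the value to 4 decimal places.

Heun: k1 = f(s_n, y_n); k2 = f(s_n + h, y_n + h·k1); y_{n+1} = y_n + (h/2)·(k1 + k2).
s=0.000000, y=-1.250000:
  k1 = f(0.000000, -1.250000) = 2.610000
  k2 = f(0.260000, -0.571400) = 1.885690
  y ← -1.250000 + (0.26/2)·(2.610000 + 1.885690) = -0.665560
y(0.26) ≈ -0.6656

-0.6656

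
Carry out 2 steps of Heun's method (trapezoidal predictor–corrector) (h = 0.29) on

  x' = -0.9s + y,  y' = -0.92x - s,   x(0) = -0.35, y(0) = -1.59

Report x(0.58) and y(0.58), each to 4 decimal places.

-1.3572, -1.3132

Heun on (x,y): k1 = f(s_n, state_n); k2 = f(s_n + h, state_n + h·k1); state_{n+1} = state_n + (h/2)·(k1 + k2).
0.000000: (-0.350000, -1.590000)
  k1 = (-1.590000, 0.322000)
  predictor → (-0.811100, -1.496620)
  k2 = (-1.757620, 0.456212)
  → (-0.835405, -1.477159)
0.290000: (-0.835405, -1.477159)
  k1 = (-1.738159, 0.478573)
  predictor → (-1.339471, -1.338373)
  k2 = (-1.860373, 0.652313)
  → (-1.357192, -1.313181)
(x(0.58), y(0.58)) ≈ (-1.3572, -1.3132)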